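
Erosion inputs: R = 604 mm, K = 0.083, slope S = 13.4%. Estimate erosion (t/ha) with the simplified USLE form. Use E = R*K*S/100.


Formula: E = R * K * S / 100  (simplified USLE)
R * K = 604 * 0.083 = 50.132
E = 50.132 * 13.4 / 100 = 6.72 t/ha

6.72


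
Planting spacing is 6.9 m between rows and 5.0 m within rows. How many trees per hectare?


Formula: TPH = 10000 m^2/ha / (spacing_x * spacing_y)
Area per tree = 6.9 m * 5.0 m = 34.5 m^2
TPH = 10000 / 34.5 = 290 trees/ha

290


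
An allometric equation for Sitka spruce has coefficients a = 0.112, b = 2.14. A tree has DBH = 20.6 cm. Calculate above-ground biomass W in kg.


Formula: W = a * DBH^b  (allometric power law)
DBH^b = 20.6^2.14 = 648.1505
W = 0.112 * 648.1505 = 72.6 kg

72.6


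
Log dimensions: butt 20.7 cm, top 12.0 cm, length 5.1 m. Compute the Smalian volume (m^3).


Smalian: V = (A1 + A2)/2 * L,  A = pi*(D/200)^2
A1 = pi*(20.7/200)^2 = 0.033654 m^2
A2 = pi*(12.0/200)^2 = 0.01131 m^2
V = (0.033654+0.01131)/2*5.1 = 0.1147 m^3

0.1147


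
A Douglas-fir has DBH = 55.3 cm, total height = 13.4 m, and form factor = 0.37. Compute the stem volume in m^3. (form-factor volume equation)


Formula: V = pi * (DBH/200)^2 * H * ff
Radius = DBH/200 = 55.3/200 = 0.2765 m
Radius^2 = 0.2765^2 = 0.07645225 m^2
V = pi * 0.07645225 * 13.4 * 0.37
V = 1.191 m^3

1.191


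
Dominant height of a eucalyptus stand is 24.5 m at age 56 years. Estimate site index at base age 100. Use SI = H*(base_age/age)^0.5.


Formula: SI = H_dom * (base_age / age)^0.5
Age ratio = 100 / 56 = 1.78571
sqrt(age_ratio) = 1.33631
SI = 24.5 * 1.33631 = 32.7 m

32.7


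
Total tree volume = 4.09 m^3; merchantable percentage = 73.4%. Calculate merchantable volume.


Formula: MV = V_total * (merchantable_pct / 100)
Merchantable fraction = 73.4% / 100 = 0.734
MV = 4.09 m^3 * 0.734 = 3.002 m^3

3.002


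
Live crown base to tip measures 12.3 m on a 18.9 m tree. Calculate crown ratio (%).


Formula: Crown Ratio = (Crown Length / Total Height) * 100
CR = (12.3 m / 18.9 m) * 100
CR = 0.6508 * 100 = 65.1%

65.1


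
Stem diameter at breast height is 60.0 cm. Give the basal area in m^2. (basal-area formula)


Formula: BA = pi * (DBH/2)^2 / 10000  (cm^2 to m^2)
Radius = DBH/2 = 60.0/2 = 30.0 cm
BA = pi * 30.0^2 / 10000
   = 2827.4334 cm^2 / 10000
   = 0.2827 m^2

0.2827


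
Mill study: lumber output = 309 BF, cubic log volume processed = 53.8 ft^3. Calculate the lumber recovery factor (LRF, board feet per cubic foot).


Formula: LRF = Lumber Output (BF) / Log Input (ft^3)
LRF = 309 BF / 53.8 ft^3
LRF = 5.74 BF/ft^3

5.74


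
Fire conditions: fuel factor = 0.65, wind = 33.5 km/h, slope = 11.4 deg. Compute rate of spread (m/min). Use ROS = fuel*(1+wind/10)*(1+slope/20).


Formula: ROS = fuel * (1 + wind/10) * (1 + slope/20)
Wind factor = 1 + 33.5/10 = 4.35
Slope factor = 1 + 11.4/20 = 1.57
ROS = 0.65 * 4.35 * 1.57 = 4.44 m/min

4.44


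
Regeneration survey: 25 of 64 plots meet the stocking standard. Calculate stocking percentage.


Formula: Stocking % = stocked plots / total plots * 100
Stocking = 25 / 64 * 100
Stocking = 0.3906 * 100 = 39.1%

39.1


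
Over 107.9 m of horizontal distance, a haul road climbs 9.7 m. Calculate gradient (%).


Formula: Gradient = rise / run * 100
Gradient = 9.7 / 107.9 * 100 = 9.0%

9.0


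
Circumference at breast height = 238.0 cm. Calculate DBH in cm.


Formula: DBH = C / pi
DBH = 238.0 / pi
pi = 3.14159...
DBH = 75.8 cm

75.8


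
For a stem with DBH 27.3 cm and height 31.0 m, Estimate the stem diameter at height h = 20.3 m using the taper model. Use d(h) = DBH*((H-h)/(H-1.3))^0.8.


Taper: d(h) = DBH * ((H - h) / (H - 1.3))^0.8
Numerator = H - h = 31.0 - 20.3 = 10.7 m
Denominator = H - 1.3 = 31.0 - 1.3 = 29.7 m
Ratio = 10.7 / 29.7 = 0.36027
d = 27.3 * 0.36027^0.8 = 12.1 cm

12.1


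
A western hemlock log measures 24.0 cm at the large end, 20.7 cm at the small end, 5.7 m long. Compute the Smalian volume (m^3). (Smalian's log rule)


Smalian: V = (A1 + A2)/2 * L,  A = pi*(D/200)^2
A1 = pi*(24.0/200)^2 = 0.045239 m^2
A2 = pi*(20.7/200)^2 = 0.033654 m^2
V = (0.045239+0.033654)/2*5.7 = 0.2248 m^3

0.2248


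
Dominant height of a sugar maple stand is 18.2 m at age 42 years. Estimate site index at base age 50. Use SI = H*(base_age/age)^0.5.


Formula: SI = H_dom * (base_age / age)^0.5
Age ratio = 50 / 42 = 1.19048
sqrt(age_ratio) = 1.09109
SI = 18.2 * 1.09109 = 19.9 m

19.9


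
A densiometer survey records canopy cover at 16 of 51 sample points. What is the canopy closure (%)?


Formula: Canopy closure = covered points / total points * 100
Closure = 16 / 51 * 100
Closure = 0.3137 * 100 = 31.4%

31.4


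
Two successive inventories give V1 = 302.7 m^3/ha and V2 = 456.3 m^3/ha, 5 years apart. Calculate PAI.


Formula: PAI = (V_T2 - V_T1) / (T2 - T1)
Volume increment = 456.3 - 302.7 = 153.6 m^3/ha
PAI = 153.6 / 5 = 30.72 m^3/ha/year

30.72


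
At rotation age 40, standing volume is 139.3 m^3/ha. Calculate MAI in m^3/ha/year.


Formula: MAI = Total Volume / Stand Age
MAI = 139.3 m^3/ha / 40 years
MAI = 3.48 m^3/ha/year

3.48


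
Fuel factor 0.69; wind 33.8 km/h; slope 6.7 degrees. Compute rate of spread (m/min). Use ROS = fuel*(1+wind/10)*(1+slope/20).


Formula: ROS = fuel * (1 + wind/10) * (1 + slope/20)
Wind factor = 1 + 33.8/10 = 4.38
Slope factor = 1 + 6.7/20 = 1.335
ROS = 0.69 * 4.38 * 1.335 = 4.03 m/min

4.03


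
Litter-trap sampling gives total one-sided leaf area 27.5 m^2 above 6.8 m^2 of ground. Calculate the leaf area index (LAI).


Formula: LAI = total leaf area / ground area  (dimensionless)
LAI = 27.5 m^2 / 6.8 m^2
LAI = 4.04

4.04


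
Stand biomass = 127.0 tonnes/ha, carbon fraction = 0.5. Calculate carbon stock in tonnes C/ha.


Formula: Carbon Stock = Biomass * Carbon Fraction
C = 127.0 t/ha * 0.5
C = 63.5 t C/ha

63.5


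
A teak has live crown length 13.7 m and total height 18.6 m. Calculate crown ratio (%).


Formula: Crown Ratio = (Crown Length / Total Height) * 100
CR = (13.7 m / 18.6 m) * 100
CR = 0.7366 * 100 = 73.7%

73.7


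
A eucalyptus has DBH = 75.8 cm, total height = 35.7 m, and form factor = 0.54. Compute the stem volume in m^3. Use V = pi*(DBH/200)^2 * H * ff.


Formula: V = pi * (DBH/200)^2 * H * ff
Radius = DBH/200 = 75.8/200 = 0.379 m
Radius^2 = 0.379^2 = 0.143641 m^2
V = pi * 0.143641 * 35.7 * 0.54
V = 8.699 m^3

8.699


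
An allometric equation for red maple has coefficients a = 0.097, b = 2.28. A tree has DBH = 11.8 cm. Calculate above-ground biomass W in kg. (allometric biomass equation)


Formula: W = a * DBH^b  (allometric power law)
DBH^b = 11.8^2.28 = 277.9016
W = 0.097 * 277.9016 = 27.0 kg

27.0


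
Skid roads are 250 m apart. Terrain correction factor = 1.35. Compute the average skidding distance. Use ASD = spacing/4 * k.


Formula: ASD = (spacing / 4) * correction
Uncorrected distance = spacing / 4 = 250 / 4 = 62.5 m
ASD = 62.5 * 1.35 = 84 m

84


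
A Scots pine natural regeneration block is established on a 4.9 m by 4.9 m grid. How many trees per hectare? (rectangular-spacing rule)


Formula: TPH = 10000 m^2/ha / (spacing_x * spacing_y)
Area per tree = 4.9 m * 4.9 m = 24.01 m^2
TPH = 10000 / 24.01 = 416 trees/ha

416


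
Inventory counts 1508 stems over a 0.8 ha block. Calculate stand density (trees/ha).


Formula: Stand Density = N_trees / Area_ha
Density = 1508 trees / 0.8 ha
Density = 1885 trees/ha

1885


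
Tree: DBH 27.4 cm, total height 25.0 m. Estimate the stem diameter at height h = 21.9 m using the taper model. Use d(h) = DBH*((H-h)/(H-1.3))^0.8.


Taper: d(h) = DBH * ((H - h) / (H - 1.3))^0.8
Numerator = H - h = 25.0 - 21.9 = 3.1 m
Denominator = H - 1.3 = 25.0 - 1.3 = 23.7 m
Ratio = 3.1 / 23.7 = 0.1308
d = 27.4 * 0.1308^0.8 = 5.4 cm

5.4


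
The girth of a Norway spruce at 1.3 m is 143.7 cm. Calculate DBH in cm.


Formula: DBH = C / pi
DBH = 143.7 / pi
pi = 3.14159...
DBH = 45.7 cm

45.7


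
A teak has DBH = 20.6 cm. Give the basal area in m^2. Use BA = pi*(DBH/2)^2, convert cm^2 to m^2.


Formula: BA = pi * (DBH/2)^2 / 10000  (cm^2 to m^2)
Radius = DBH/2 = 20.6/2 = 10.3 cm
BA = pi * 10.3^2 / 10000
   = 333.2916 cm^2 / 10000
   = 0.0333 m^2

0.0333


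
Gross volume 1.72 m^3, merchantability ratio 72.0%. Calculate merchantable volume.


Formula: MV = V_total * (merchantable_pct / 100)
Merchantable fraction = 72.0% / 100 = 0.72
MV = 1.72 m^3 * 0.72 = 1.238 m^3

1.238


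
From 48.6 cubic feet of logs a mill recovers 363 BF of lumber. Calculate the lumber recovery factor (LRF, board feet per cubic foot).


Formula: LRF = Lumber Output (BF) / Log Input (ft^3)
LRF = 363 BF / 48.6 ft^3
LRF = 7.47 BF/ft^3

7.47


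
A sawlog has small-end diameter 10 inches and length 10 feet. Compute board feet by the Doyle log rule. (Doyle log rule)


Doyle: BF = (D - 4)^2 * L / 16
Adjusted diameter = 10 - 4 = 6 in
(D-4)^2 = 6^2 = 36
BF = 36 * 10 / 16 = 23 BF

23


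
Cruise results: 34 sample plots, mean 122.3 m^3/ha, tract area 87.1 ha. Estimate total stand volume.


Formula: Total Volume = Mean Volume per ha * Total Area
Total Volume = 122.3 m^3/ha * 87.1 ha
Total Volume = 10652 m^3

10652


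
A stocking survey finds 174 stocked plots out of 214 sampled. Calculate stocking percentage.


Formula: Stocking % = stocked plots / total plots * 100
Stocking = 174 / 214 * 100
Stocking = 0.8131 * 100 = 81.3%

81.3


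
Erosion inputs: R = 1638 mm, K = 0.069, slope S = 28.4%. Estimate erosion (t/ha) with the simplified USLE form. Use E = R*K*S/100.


Formula: E = R * K * S / 100  (simplified USLE)
R * K = 1638 * 0.069 = 113.022
E = 113.022 * 28.4 / 100 = 32.1 t/ha

32.1


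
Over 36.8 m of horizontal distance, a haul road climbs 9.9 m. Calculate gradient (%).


Formula: Gradient = rise / run * 100
Gradient = 9.9 / 36.8 * 100 = 26.9%

26.9


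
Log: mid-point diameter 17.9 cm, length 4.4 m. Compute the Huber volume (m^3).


Huber: V = Am * L,  Am = pi*(Dm/200)^2
Am = pi*(17.9/200)^2 = 0.025165 m^2
V = 0.025165*4.4 = 0.1107 m^3

0.1107


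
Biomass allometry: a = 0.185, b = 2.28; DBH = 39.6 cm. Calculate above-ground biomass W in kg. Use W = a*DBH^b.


Formula: W = a * DBH^b  (allometric power law)
DBH^b = 39.6^2.28 = 4392.8363
W = 0.185 * 4392.8363 = 812.7 kg

812.7


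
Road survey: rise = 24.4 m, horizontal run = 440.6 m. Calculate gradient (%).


Formula: Gradient = rise / run * 100
Gradient = 24.4 / 440.6 * 100 = 5.5%

5.5


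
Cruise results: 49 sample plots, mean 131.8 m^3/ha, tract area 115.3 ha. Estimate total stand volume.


Formula: Total Volume = Mean Volume per ha * Total Area
Total Volume = 131.8 m^3/ha * 115.3 ha
Total Volume = 15197 m^3

15197


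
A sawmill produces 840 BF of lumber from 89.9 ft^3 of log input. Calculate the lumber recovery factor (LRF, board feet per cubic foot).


Formula: LRF = Lumber Output (BF) / Log Input (ft^3)
LRF = 840 BF / 89.9 ft^3
LRF = 9.34 BF/ft^3

9.34


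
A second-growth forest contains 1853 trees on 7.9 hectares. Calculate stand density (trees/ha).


Formula: Stand Density = N_trees / Area_ha
Density = 1853 trees / 7.9 ha
Density = 235 trees/ha

235


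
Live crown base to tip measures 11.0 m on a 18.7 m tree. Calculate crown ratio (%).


Formula: Crown Ratio = (Crown Length / Total Height) * 100
CR = (11.0 m / 18.7 m) * 100
CR = 0.5882 * 100 = 58.8%

58.8


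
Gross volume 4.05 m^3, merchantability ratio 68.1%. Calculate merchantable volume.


Formula: MV = V_total * (merchantable_pct / 100)
Merchantable fraction = 68.1% / 100 = 0.681
MV = 4.05 m^3 * 0.681 = 2.758 m^3

2.758


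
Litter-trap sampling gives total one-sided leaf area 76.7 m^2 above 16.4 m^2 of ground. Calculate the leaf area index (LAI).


Formula: LAI = total leaf area / ground area  (dimensionless)
LAI = 76.7 m^2 / 16.4 m^2
LAI = 4.68

4.68


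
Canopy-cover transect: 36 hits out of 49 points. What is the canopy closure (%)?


Formula: Canopy closure = covered points / total points * 100
Closure = 36 / 49 * 100
Closure = 0.7347 * 100 = 73.5%

73.5


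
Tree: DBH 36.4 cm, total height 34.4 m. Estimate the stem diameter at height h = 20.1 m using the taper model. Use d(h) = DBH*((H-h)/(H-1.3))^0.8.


Taper: d(h) = DBH * ((H - h) / (H - 1.3))^0.8
Numerator = H - h = 34.4 - 20.1 = 14.3 m
Denominator = H - 1.3 = 34.4 - 1.3 = 33.1 m
Ratio = 14.3 / 33.1 = 0.43202
d = 36.4 * 0.43202^0.8 = 18.6 cm

18.6


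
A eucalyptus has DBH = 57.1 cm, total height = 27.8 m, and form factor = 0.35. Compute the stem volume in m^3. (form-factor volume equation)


Formula: V = pi * (DBH/200)^2 * H * ff
Radius = DBH/200 = 57.1/200 = 0.2855 m
Radius^2 = 0.2855^2 = 0.08151025 m^2
V = pi * 0.08151025 * 27.8 * 0.35
V = 2.492 m^3

2.492


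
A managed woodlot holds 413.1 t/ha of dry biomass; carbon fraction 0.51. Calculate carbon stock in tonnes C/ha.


Formula: Carbon Stock = Biomass * Carbon Fraction
C = 413.1 t/ha * 0.51
C = 210.7 t C/ha

210.7


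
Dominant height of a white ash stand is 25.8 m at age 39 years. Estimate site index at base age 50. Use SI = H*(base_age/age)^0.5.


Formula: SI = H_dom * (base_age / age)^0.5
Age ratio = 50 / 39 = 1.28205
sqrt(age_ratio) = 1.13228
SI = 25.8 * 1.13228 = 29.2 m

29.2


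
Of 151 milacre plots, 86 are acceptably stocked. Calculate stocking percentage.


Formula: Stocking % = stocked plots / total plots * 100
Stocking = 86 / 151 * 100
Stocking = 0.5695 * 100 = 57.0%

57.0


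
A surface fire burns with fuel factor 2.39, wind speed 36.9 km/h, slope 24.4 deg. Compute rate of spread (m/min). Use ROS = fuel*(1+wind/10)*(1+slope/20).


Formula: ROS = fuel * (1 + wind/10) * (1 + slope/20)
Wind factor = 1 + 36.9/10 = 4.69
Slope factor = 1 + 24.4/20 = 2.22
ROS = 2.39 * 4.69 * 2.22 = 24.88 m/min

24.88


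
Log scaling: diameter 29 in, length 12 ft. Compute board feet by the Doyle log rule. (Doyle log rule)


Doyle: BF = (D - 4)^2 * L / 16
Adjusted diameter = 29 - 4 = 25 in
(D-4)^2 = 25^2 = 625
BF = 625 * 12 / 16 = 469 BF

469


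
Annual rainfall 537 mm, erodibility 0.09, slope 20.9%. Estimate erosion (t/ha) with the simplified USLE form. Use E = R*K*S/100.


Formula: E = R * K * S / 100  (simplified USLE)
R * K = 537 * 0.09 = 48.33
E = 48.33 * 20.9 / 100 = 10.1 t/ha

10.1


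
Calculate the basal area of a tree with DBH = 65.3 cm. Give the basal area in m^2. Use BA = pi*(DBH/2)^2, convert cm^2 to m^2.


Formula: BA = pi * (DBH/2)^2 / 10000  (cm^2 to m^2)
Radius = DBH/2 = 65.3/2 = 32.65 cm
BA = pi * 32.65^2 / 10000
   = 3349.0085 cm^2 / 10000
   = 0.3349 m^2

0.3349


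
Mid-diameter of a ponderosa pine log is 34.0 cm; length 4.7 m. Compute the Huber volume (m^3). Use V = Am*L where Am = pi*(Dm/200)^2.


Huber: V = Am * L,  Am = pi*(Dm/200)^2
Am = pi*(34.0/200)^2 = 0.090792 m^2
V = 0.090792*4.7 = 0.4267 m^3

0.4267


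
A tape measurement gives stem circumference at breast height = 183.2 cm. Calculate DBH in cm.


Formula: DBH = C / pi
DBH = 183.2 / pi
pi = 3.14159...
DBH = 58.3 cm

58.3


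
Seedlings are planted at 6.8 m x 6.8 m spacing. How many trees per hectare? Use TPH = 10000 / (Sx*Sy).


Formula: TPH = 10000 m^2/ha / (spacing_x * spacing_y)
Area per tree = 6.8 m * 6.8 m = 46.24 m^2
TPH = 10000 / 46.24 = 216 trees/ha

216


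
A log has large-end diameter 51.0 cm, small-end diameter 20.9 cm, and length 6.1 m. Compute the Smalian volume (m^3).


Smalian: V = (A1 + A2)/2 * L,  A = pi*(D/200)^2
A1 = pi*(51.0/200)^2 = 0.204282 m^2
A2 = pi*(20.9/200)^2 = 0.034307 m^2
V = (0.204282+0.034307)/2*6.1 = 0.7277 m^3

0.7277


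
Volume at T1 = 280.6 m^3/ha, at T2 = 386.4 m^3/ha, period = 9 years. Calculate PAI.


Formula: PAI = (V_T2 - V_T1) / (T2 - T1)
Volume increment = 386.4 - 280.6 = 105.8 m^3/ha
PAI = 105.8 / 9 = 11.76 m^3/ha/year

11.76


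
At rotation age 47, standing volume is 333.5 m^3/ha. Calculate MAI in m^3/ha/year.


Formula: MAI = Total Volume / Stand Age
MAI = 333.5 m^3/ha / 47 years
MAI = 7.1 m^3/ha/year

7.1


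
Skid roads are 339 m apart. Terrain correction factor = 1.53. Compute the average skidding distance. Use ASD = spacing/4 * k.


Formula: ASD = (spacing / 4) * correction
Uncorrected distance = spacing / 4 = 339 / 4 = 84.75 m
ASD = 84.75 * 1.53 = 130 m

130


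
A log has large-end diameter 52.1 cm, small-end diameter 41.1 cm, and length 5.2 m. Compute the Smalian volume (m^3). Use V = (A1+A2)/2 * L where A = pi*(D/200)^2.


Smalian: V = (A1 + A2)/2 * L,  A = pi*(D/200)^2
A1 = pi*(52.1/200)^2 = 0.213189 m^2
A2 = pi*(41.1/200)^2 = 0.13267 m^2
V = (0.213189+0.13267)/2*5.2 = 0.8992 m^3

0.8992


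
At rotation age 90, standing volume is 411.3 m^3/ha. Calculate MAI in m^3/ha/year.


Formula: MAI = Total Volume / Stand Age
MAI = 411.3 m^3/ha / 90 years
MAI = 4.57 m^3/ha/year

4.57


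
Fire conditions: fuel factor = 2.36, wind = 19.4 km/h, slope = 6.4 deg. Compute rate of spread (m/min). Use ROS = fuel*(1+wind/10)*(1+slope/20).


Formula: ROS = fuel * (1 + wind/10) * (1 + slope/20)
Wind factor = 1 + 19.4/10 = 2.94
Slope factor = 1 + 6.4/20 = 1.32
ROS = 2.36 * 2.94 * 1.32 = 9.16 m/min

9.16


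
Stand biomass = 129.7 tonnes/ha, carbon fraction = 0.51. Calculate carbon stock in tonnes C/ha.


Formula: Carbon Stock = Biomass * Carbon Fraction
C = 129.7 t/ha * 0.51
C = 66.1 t C/ha

66.1


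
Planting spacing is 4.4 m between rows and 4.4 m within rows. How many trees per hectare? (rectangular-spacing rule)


Formula: TPH = 10000 m^2/ha / (spacing_x * spacing_y)
Area per tree = 4.4 m * 4.4 m = 19.36 m^2
TPH = 10000 / 19.36 = 517 trees/ha

517


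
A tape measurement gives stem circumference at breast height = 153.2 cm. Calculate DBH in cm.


Formula: DBH = C / pi
DBH = 153.2 / pi
pi = 3.14159...
DBH = 48.8 cm

48.8


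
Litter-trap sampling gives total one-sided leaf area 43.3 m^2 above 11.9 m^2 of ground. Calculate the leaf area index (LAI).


Formula: LAI = total leaf area / ground area  (dimensionless)
LAI = 43.3 m^2 / 11.9 m^2
LAI = 3.64

3.64


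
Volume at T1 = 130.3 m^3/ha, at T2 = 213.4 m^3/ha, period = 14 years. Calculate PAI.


Formula: PAI = (V_T2 - V_T1) / (T2 - T1)
Volume increment = 213.4 - 130.3 = 83.1 m^3/ha
PAI = 83.1 / 14 = 5.94 m^3/ha/year

5.94


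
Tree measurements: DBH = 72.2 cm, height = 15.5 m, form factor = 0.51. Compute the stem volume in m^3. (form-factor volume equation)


Formula: V = pi * (DBH/200)^2 * H * ff
Radius = DBH/200 = 72.2/200 = 0.361 m
Radius^2 = 0.361^2 = 0.130321 m^2
V = pi * 0.130321 * 15.5 * 0.51
V = 3.236 m^3

3.236


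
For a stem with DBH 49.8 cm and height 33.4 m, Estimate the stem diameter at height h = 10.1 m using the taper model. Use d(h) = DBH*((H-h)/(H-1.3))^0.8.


Taper: d(h) = DBH * ((H - h) / (H - 1.3))^0.8
Numerator = H - h = 33.4 - 10.1 = 23.3 m
Denominator = H - 1.3 = 33.4 - 1.3 = 32.1 m
Ratio = 23.3 / 32.1 = 0.72586
d = 49.8 * 0.72586^0.8 = 38.5 cm

38.5


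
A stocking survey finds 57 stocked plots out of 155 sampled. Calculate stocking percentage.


Formula: Stocking % = stocked plots / total plots * 100
Stocking = 57 / 155 * 100
Stocking = 0.3677 * 100 = 36.8%

36.8


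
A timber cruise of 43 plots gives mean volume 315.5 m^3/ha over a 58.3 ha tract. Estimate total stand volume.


Formula: Total Volume = Mean Volume per ha * Total Area
Total Volume = 315.5 m^3/ha * 58.3 ha
Total Volume = 18394 m^3

18394


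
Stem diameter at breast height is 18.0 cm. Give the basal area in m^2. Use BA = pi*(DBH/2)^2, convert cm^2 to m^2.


Formula: BA = pi * (DBH/2)^2 / 10000  (cm^2 to m^2)
Radius = DBH/2 = 18.0/2 = 9.0 cm
BA = pi * 9.0^2 / 10000
   = 254.469 cm^2 / 10000
   = 0.0254 m^2

0.0254


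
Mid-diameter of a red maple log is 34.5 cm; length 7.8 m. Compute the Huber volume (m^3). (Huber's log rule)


Huber: V = Am * L,  Am = pi*(Dm/200)^2
Am = pi*(34.5/200)^2 = 0.093482 m^2
V = 0.093482*7.8 = 0.7292 m^3

0.7292


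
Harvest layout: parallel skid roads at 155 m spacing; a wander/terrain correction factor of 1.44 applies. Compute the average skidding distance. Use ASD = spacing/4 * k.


Formula: ASD = (spacing / 4) * correction
Uncorrected distance = spacing / 4 = 155 / 4 = 38.75 m
ASD = 38.75 * 1.44 = 56 m

56


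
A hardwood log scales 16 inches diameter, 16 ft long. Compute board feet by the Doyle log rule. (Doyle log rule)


Doyle: BF = (D - 4)^2 * L / 16
Adjusted diameter = 16 - 4 = 12 in
(D-4)^2 = 12^2 = 144
BF = 144 * 16 / 16 = 144 BF

144


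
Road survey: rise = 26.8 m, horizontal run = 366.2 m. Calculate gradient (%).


Formula: Gradient = rise / run * 100
Gradient = 26.8 / 366.2 * 100 = 7.3%

7.3


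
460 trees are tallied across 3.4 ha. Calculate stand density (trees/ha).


Formula: Stand Density = N_trees / Area_ha
Density = 460 trees / 3.4 ha
Density = 135 trees/ha

135


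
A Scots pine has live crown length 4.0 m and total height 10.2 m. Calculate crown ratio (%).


Formula: Crown Ratio = (Crown Length / Total Height) * 100
CR = (4.0 m / 10.2 m) * 100
CR = 0.3922 * 100 = 39.2%

39.2


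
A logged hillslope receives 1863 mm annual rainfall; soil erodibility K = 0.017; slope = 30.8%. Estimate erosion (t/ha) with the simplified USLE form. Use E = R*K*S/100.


Formula: E = R * K * S / 100  (simplified USLE)
R * K = 1863 * 0.017 = 31.671
E = 31.671 * 30.8 / 100 = 9.75 t/ha

9.75


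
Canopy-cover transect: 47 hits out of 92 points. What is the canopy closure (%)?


Formula: Canopy closure = covered points / total points * 100
Closure = 47 / 92 * 100
Closure = 0.5109 * 100 = 51.1%

51.1


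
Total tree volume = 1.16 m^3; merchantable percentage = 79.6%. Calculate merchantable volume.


Formula: MV = V_total * (merchantable_pct / 100)
Merchantable fraction = 79.6% / 100 = 0.796
MV = 1.16 m^3 * 0.796 = 0.923 m^3

0.923


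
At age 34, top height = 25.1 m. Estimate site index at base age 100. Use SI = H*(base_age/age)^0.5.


Formula: SI = H_dom * (base_age / age)^0.5
Age ratio = 100 / 34 = 2.94118
sqrt(age_ratio) = 1.71499
SI = 25.1 * 1.71499 = 43.0 m

43.0


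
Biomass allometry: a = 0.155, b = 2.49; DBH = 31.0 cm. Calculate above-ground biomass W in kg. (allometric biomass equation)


Formula: W = a * DBH^b  (allometric power law)
DBH^b = 31.0^2.49 = 5170.0009
W = 0.155 * 5170.0009 = 801.4 kg

801.4


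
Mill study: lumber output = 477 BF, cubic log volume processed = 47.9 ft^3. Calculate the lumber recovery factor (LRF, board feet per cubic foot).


Formula: LRF = Lumber Output (BF) / Log Input (ft^3)
LRF = 477 BF / 47.9 ft^3
LRF = 9.96 BF/ft^3

9.96


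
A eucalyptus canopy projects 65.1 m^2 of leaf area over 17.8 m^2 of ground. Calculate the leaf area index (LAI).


Formula: LAI = total leaf area / ground area  (dimensionless)
LAI = 65.1 m^2 / 17.8 m^2
LAI = 3.66

3.66


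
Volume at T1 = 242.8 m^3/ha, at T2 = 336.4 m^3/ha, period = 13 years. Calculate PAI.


Formula: PAI = (V_T2 - V_T1) / (T2 - T1)
Volume increment = 336.4 - 242.8 = 93.6 m^3/ha
PAI = 93.6 / 13 = 7.2 m^3/ha/year

7.2


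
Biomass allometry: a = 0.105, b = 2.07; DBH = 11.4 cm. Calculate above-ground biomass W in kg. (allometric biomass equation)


Formula: W = a * DBH^b  (allometric power law)
DBH^b = 11.4^2.07 = 154.0966
W = 0.105 * 154.0966 = 16.2 kg

16.2


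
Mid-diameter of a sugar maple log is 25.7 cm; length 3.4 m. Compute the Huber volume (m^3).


Huber: V = Am * L,  Am = pi*(Dm/200)^2
Am = pi*(25.7/200)^2 = 0.051875 m^2
V = 0.051875*3.4 = 0.1764 m^3

0.1764


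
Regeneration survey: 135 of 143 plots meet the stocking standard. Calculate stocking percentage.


Formula: Stocking % = stocked plots / total plots * 100
Stocking = 135 / 143 * 100
Stocking = 0.9441 * 100 = 94.4%

94.4


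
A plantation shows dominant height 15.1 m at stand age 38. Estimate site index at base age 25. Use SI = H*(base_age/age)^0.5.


Formula: SI = H_dom * (base_age / age)^0.5
Age ratio = 25 / 38 = 0.65789
sqrt(age_ratio) = 0.81111
SI = 15.1 * 0.81111 = 12.2 m

12.2


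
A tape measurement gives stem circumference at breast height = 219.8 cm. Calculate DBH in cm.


Formula: DBH = C / pi
DBH = 219.8 / pi
pi = 3.14159...
DBH = 70.0 cm

70.0


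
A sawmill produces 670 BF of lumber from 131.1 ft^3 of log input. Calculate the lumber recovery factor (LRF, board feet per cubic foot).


Formula: LRF = Lumber Output (BF) / Log Input (ft^3)
LRF = 670 BF / 131.1 ft^3
LRF = 5.11 BF/ft^3

5.11


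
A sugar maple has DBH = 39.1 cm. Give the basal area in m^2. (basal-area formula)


Formula: BA = pi * (DBH/2)^2 / 10000  (cm^2 to m^2)
Radius = DBH/2 = 39.1/2 = 19.55 cm
BA = pi * 19.55^2 / 10000
   = 1200.7246 cm^2 / 10000
   = 0.1201 m^2

0.1201


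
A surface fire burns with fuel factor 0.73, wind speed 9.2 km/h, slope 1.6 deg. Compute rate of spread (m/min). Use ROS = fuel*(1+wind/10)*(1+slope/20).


Formula: ROS = fuel * (1 + wind/10) * (1 + slope/20)
Wind factor = 1 + 9.2/10 = 1.92
Slope factor = 1 + 1.6/20 = 1.08
ROS = 0.73 * 1.92 * 1.08 = 1.51 m/min

1.51


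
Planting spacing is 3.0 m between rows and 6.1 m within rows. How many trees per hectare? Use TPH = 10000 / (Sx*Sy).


Formula: TPH = 10000 m^2/ha / (spacing_x * spacing_y)
Area per tree = 3.0 m * 6.1 m = 18.3 m^2
TPH = 10000 / 18.3 = 546 trees/ha

546


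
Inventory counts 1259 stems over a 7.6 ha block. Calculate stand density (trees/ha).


Formula: Stand Density = N_trees / Area_ha
Density = 1259 trees / 7.6 ha
Density = 166 trees/ha

166


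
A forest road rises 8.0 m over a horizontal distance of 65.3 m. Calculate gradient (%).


Formula: Gradient = rise / run * 100
Gradient = 8.0 / 65.3 * 100 = 12.3%

12.3


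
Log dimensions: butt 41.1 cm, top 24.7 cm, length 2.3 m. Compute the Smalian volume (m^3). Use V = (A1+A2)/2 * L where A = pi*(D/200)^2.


Smalian: V = (A1 + A2)/2 * L,  A = pi*(D/200)^2
A1 = pi*(41.1/200)^2 = 0.13267 m^2
A2 = pi*(24.7/200)^2 = 0.047916 m^2
V = (0.13267+0.047916)/2*2.3 = 0.2077 m^3

0.2077


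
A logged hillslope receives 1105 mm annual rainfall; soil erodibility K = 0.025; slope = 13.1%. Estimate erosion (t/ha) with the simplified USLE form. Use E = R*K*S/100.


Formula: E = R * K * S / 100  (simplified USLE)
R * K = 1105 * 0.025 = 27.625
E = 27.625 * 13.1 / 100 = 3.62 t/ha

3.62


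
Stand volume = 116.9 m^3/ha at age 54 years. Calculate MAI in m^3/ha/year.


Formula: MAI = Total Volume / Stand Age
MAI = 116.9 m^3/ha / 54 years
MAI = 2.16 m^3/ha/year

2.16


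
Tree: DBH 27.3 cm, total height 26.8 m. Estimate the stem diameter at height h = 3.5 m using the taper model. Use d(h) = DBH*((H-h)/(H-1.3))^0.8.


Taper: d(h) = DBH * ((H - h) / (H - 1.3))^0.8
Numerator = H - h = 26.8 - 3.5 = 23.3 m
Denominator = H - 1.3 = 26.8 - 1.3 = 25.5 m
Ratio = 23.3 / 25.5 = 0.91373
d = 27.3 * 0.91373^0.8 = 25.4 cm

25.4


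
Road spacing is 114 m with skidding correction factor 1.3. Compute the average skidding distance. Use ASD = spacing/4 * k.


Formula: ASD = (spacing / 4) * correction
Uncorrected distance = spacing / 4 = 114 / 4 = 28.5 m
ASD = 28.5 * 1.3 = 37 m

37


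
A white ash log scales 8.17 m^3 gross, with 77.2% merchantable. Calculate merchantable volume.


Formula: MV = V_total * (merchantable_pct / 100)
Merchantable fraction = 77.2% / 100 = 0.772
MV = 8.17 m^3 * 0.772 = 6.307 m^3

6.307


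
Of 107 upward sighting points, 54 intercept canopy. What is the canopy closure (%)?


Formula: Canopy closure = covered points / total points * 100
Closure = 54 / 107 * 100
Closure = 0.5047 * 100 = 50.5%

50.5


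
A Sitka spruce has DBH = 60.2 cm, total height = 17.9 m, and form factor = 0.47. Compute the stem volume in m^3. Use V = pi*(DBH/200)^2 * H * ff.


Formula: V = pi * (DBH/200)^2 * H * ff
Radius = DBH/200 = 60.2/200 = 0.301 m
Radius^2 = 0.301^2 = 0.090601 m^2
V = pi * 0.090601 * 17.9 * 0.47
V = 2.395 m^3

2.395


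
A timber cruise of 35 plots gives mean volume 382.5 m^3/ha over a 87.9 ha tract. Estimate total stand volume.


Formula: Total Volume = Mean Volume per ha * Total Area
Total Volume = 382.5 m^3/ha * 87.9 ha
Total Volume = 33622 m^3

33622


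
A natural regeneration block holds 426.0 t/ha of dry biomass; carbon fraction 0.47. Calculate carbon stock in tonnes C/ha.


Formula: Carbon Stock = Biomass * Carbon Fraction
C = 426.0 t/ha * 0.47
C = 200.2 t C/ha

200.2


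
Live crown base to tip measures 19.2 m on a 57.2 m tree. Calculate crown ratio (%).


Formula: Crown Ratio = (Crown Length / Total Height) * 100
CR = (19.2 m / 57.2 m) * 100
CR = 0.3357 * 100 = 33.6%

33.6


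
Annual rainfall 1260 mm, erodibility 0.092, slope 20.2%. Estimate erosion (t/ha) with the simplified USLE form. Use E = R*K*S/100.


Formula: E = R * K * S / 100  (simplified USLE)
R * K = 1260 * 0.092 = 115.92
E = 115.92 * 20.2 / 100 = 23.42 t/ha

23.42


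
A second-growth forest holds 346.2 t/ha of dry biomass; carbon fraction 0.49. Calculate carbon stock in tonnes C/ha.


Formula: Carbon Stock = Biomass * Carbon Fraction
C = 346.2 t/ha * 0.49
C = 169.6 t C/ha

169.6


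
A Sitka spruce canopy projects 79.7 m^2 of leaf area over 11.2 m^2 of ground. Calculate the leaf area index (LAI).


Formula: LAI = total leaf area / ground area  (dimensionless)
LAI = 79.7 m^2 / 11.2 m^2
LAI = 7.12

7.12


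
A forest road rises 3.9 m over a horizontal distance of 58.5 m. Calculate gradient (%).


Formula: Gradient = rise / run * 100
Gradient = 3.9 / 58.5 * 100 = 6.7%

6.7


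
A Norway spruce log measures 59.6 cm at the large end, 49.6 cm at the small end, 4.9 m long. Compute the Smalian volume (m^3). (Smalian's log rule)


Smalian: V = (A1 + A2)/2 * L,  A = pi*(D/200)^2
A1 = pi*(59.6/200)^2 = 0.278986 m^2
A2 = pi*(49.6/200)^2 = 0.193221 m^2
V = (0.278986+0.193221)/2*4.9 = 1.1569 m^3

1.1569


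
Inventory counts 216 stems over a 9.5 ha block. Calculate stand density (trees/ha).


Formula: Stand Density = N_trees / Area_ha
Density = 216 trees / 9.5 ha
Density = 23 trees/ha

23


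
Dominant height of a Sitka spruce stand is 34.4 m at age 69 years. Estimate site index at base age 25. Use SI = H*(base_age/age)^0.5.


Formula: SI = H_dom * (base_age / age)^0.5
Age ratio = 25 / 69 = 0.36232
sqrt(age_ratio) = 0.60193
SI = 34.4 * 0.60193 = 20.7 m

20.7


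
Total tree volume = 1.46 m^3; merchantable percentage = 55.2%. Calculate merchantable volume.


Formula: MV = V_total * (merchantable_pct / 100)
Merchantable fraction = 55.2% / 100 = 0.552
MV = 1.46 m^3 * 0.552 = 0.806 m^3

0.806


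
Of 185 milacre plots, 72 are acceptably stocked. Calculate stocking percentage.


Formula: Stocking % = stocked plots / total plots * 100
Stocking = 72 / 185 * 100
Stocking = 0.3892 * 100 = 38.9%

38.9


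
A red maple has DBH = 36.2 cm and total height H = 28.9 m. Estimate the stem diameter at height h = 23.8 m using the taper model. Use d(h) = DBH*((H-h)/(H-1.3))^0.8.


Taper: d(h) = DBH * ((H - h) / (H - 1.3))^0.8
Numerator = H - h = 28.9 - 23.8 = 5.1 m
Denominator = H - 1.3 = 28.9 - 1.3 = 27.6 m
Ratio = 5.1 / 27.6 = 0.18478
d = 36.2 * 0.18478^0.8 = 9.4 cm

9.4


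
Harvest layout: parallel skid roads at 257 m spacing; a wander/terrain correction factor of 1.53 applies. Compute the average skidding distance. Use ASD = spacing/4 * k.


Formula: ASD = (spacing / 4) * correction
Uncorrected distance = spacing / 4 = 257 / 4 = 64.25 m
ASD = 64.25 * 1.53 = 98 m

98


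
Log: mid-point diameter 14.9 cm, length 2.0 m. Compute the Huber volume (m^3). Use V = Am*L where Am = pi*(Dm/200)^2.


Huber: V = Am * L,  Am = pi*(Dm/200)^2
Am = pi*(14.9/200)^2 = 0.017437 m^2
V = 0.017437*2.0 = 0.0349 m^3

0.0349


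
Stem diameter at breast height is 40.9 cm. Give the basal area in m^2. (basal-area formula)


Formula: BA = pi * (DBH/2)^2 / 10000  (cm^2 to m^2)
Radius = DBH/2 = 40.9/2 = 20.45 cm
BA = pi * 20.45^2 / 10000
   = 1313.8219 cm^2 / 10000
   = 0.1314 m^2

0.1314


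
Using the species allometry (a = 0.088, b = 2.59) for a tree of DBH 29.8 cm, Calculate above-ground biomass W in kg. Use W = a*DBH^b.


Formula: W = a * DBH^b  (allometric power law)
DBH^b = 29.8^2.59 = 6579.9126
W = 0.088 * 6579.9126 = 579.0 kg

579.0


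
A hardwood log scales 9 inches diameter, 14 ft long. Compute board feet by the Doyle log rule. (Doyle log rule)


Doyle: BF = (D - 4)^2 * L / 16
Adjusted diameter = 9 - 4 = 5 in
(D-4)^2 = 5^2 = 25
BF = 25 * 14 / 16 = 22 BF

22


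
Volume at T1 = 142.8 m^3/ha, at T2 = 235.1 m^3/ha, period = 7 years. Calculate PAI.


Formula: PAI = (V_T2 - V_T1) / (T2 - T1)
Volume increment = 235.1 - 142.8 = 92.3 m^3/ha
PAI = 92.3 / 7 = 13.19 m^3/ha/year

13.19


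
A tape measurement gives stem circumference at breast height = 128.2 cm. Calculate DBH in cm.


Formula: DBH = C / pi
DBH = 128.2 / pi
pi = 3.14159...
DBH = 40.8 cm

40.8


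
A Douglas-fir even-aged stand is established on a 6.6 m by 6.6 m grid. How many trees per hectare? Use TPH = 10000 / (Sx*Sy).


Formula: TPH = 10000 m^2/ha / (spacing_x * spacing_y)
Area per tree = 6.6 m * 6.6 m = 43.56 m^2
TPH = 10000 / 43.56 = 230 trees/ha

230


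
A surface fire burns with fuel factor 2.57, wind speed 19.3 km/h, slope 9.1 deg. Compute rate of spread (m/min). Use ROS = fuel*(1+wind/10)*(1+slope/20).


Formula: ROS = fuel * (1 + wind/10) * (1 + slope/20)
Wind factor = 1 + 19.3/10 = 2.93
Slope factor = 1 + 9.1/20 = 1.455
ROS = 2.57 * 2.93 * 1.455 = 10.96 m/min

10.96


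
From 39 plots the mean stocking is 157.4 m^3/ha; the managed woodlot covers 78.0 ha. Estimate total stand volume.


Formula: Total Volume = Mean Volume per ha * Total Area
Total Volume = 157.4 m^3/ha * 78.0 ha
Total Volume = 12277 m^3

12277


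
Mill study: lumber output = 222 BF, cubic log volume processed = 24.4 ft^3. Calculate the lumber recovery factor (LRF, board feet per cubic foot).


Formula: LRF = Lumber Output (BF) / Log Input (ft^3)
LRF = 222 BF / 24.4 ft^3
LRF = 9.1 BF/ft^3

9.1


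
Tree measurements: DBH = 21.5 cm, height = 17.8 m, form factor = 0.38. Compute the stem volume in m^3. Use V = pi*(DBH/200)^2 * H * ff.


Formula: V = pi * (DBH/200)^2 * H * ff
Radius = DBH/200 = 21.5/200 = 0.1075 m
Radius^2 = 0.1075^2 = 0.01155625 m^2
V = pi * 0.01155625 * 17.8 * 0.38
V = 0.246 m^3

0.246


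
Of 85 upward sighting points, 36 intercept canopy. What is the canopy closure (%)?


Formula: Canopy closure = covered points / total points * 100
Closure = 36 / 85 * 100
Closure = 0.4235 * 100 = 42.4%

42.4


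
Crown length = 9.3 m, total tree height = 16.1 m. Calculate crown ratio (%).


Formula: Crown Ratio = (Crown Length / Total Height) * 100
CR = (9.3 m / 16.1 m) * 100
CR = 0.5776 * 100 = 57.8%

57.8


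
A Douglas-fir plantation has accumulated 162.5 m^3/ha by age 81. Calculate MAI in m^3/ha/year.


Formula: MAI = Total Volume / Stand Age
MAI = 162.5 m^3/ha / 81 years
MAI = 2.01 m^3/ha/year

2.01


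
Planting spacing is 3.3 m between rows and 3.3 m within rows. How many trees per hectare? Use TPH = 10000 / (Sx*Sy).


Formula: TPH = 10000 m^2/ha / (spacing_x * spacing_y)
Area per tree = 3.3 m * 3.3 m = 10.89 m^2
TPH = 10000 / 10.89 = 918 trees/ha

918


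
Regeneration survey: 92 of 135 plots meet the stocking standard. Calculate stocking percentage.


Formula: Stocking % = stocked plots / total plots * 100
Stocking = 92 / 135 * 100
Stocking = 0.6815 * 100 = 68.1%

68.1


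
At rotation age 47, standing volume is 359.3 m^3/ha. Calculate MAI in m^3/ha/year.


Formula: MAI = Total Volume / Stand Age
MAI = 359.3 m^3/ha / 47 years
MAI = 7.64 m^3/ha/year

7.64


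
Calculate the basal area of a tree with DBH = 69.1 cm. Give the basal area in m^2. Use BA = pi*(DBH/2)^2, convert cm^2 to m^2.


Formula: BA = pi * (DBH/2)^2 / 10000  (cm^2 to m^2)
Radius = DBH/2 = 69.1/2 = 34.55 cm
BA = pi * 34.55^2 / 10000
   = 3750.127 cm^2 / 10000
   = 0.375 m^2

0.375


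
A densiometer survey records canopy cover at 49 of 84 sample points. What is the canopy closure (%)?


Formula: Canopy closure = covered points / total points * 100
Closure = 49 / 84 * 100
Closure = 0.5833 * 100 = 58.3%

58.3


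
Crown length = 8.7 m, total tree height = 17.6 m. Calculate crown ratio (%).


Formula: Crown Ratio = (Crown Length / Total Height) * 100
CR = (8.7 m / 17.6 m) * 100
CR = 0.4943 * 100 = 49.4%

49.4


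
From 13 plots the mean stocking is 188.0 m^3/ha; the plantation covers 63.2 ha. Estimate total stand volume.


Formula: Total Volume = Mean Volume per ha * Total Area
Total Volume = 188.0 m^3/ha * 63.2 ha
Total Volume = 11882 m^3

11882


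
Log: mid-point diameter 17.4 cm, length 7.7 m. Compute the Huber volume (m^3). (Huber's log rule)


Huber: V = Am * L,  Am = pi*(Dm/200)^2
Am = pi*(17.4/200)^2 = 0.023779 m^2
V = 0.023779*7.7 = 0.1831 m^3

0.1831


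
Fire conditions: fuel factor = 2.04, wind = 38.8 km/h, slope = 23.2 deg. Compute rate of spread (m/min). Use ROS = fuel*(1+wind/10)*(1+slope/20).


Formula: ROS = fuel * (1 + wind/10) * (1 + slope/20)
Wind factor = 1 + 38.8/10 = 4.88
Slope factor = 1 + 23.2/20 = 2.16
ROS = 2.04 * 4.88 * 2.16 = 21.5 m/min

21.5


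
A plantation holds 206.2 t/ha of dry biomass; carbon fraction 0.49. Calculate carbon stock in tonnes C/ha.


Formula: Carbon Stock = Biomass * Carbon Fraction
C = 206.2 t/ha * 0.49
C = 101.0 t C/ha

101.0


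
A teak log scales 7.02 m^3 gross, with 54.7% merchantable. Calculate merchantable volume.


Formula: MV = V_total * (merchantable_pct / 100)
Merchantable fraction = 54.7% / 100 = 0.547
MV = 7.02 m^3 * 0.547 = 3.84 m^3

3.84


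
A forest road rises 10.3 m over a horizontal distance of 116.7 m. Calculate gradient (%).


Formula: Gradient = rise / run * 100
Gradient = 10.3 / 116.7 * 100 = 8.8%

8.8


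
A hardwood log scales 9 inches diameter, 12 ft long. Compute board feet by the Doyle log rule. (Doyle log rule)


Doyle: BF = (D - 4)^2 * L / 16
Adjusted diameter = 9 - 4 = 5 in
(D-4)^2 = 5^2 = 25
BF = 25 * 12 / 16 = 19 BF

19


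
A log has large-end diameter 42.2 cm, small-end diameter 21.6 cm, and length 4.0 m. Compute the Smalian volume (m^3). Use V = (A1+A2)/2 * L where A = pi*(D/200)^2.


Smalian: V = (A1 + A2)/2 * L,  A = pi*(D/200)^2
A1 = pi*(42.2/200)^2 = 0.139867 m^2
A2 = pi*(21.6/200)^2 = 0.036644 m^2
V = (0.139867+0.036644)/2*4.0 = 0.353 m^3

0.353


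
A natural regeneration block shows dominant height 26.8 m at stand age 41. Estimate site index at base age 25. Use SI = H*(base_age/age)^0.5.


Formula: SI = H_dom * (base_age / age)^0.5
Age ratio = 25 / 41 = 0.60976
sqrt(age_ratio) = 0.78087
SI = 26.8 * 0.78087 = 20.9 m

20.9


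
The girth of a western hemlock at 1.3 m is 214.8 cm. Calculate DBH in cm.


Formula: DBH = C / pi
DBH = 214.8 / pi
pi = 3.14159...
DBH = 68.4 cm

68.4


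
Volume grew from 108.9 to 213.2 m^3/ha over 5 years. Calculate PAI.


Formula: PAI = (V_T2 - V_T1) / (T2 - T1)
Volume increment = 213.2 - 108.9 = 104.3 m^3/ha
PAI = 104.3 / 5 = 20.86 m^3/ha/year

20.86


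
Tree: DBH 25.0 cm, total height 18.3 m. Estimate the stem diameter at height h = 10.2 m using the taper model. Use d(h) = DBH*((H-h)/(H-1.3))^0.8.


Taper: d(h) = DBH * ((H - h) / (H - 1.3))^0.8
Numerator = H - h = 18.3 - 10.2 = 8.1 m
Denominator = H - 1.3 = 18.3 - 1.3 = 17.0 m
Ratio = 8.1 / 17.0 = 0.47647
d = 25.0 * 0.47647^0.8 = 13.8 cm

13.8


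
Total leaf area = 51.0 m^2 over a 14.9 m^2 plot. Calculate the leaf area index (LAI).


Formula: LAI = total leaf area / ground area  (dimensionless)
LAI = 51.0 m^2 / 14.9 m^2
LAI = 3.42

3.42


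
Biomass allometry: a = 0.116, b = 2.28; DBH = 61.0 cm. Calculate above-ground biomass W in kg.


Formula: W = a * DBH^b  (allometric power law)
DBH^b = 61.0^2.28 = 11763.919
W = 0.116 * 11763.919 = 1364.6 kg

1364.6
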